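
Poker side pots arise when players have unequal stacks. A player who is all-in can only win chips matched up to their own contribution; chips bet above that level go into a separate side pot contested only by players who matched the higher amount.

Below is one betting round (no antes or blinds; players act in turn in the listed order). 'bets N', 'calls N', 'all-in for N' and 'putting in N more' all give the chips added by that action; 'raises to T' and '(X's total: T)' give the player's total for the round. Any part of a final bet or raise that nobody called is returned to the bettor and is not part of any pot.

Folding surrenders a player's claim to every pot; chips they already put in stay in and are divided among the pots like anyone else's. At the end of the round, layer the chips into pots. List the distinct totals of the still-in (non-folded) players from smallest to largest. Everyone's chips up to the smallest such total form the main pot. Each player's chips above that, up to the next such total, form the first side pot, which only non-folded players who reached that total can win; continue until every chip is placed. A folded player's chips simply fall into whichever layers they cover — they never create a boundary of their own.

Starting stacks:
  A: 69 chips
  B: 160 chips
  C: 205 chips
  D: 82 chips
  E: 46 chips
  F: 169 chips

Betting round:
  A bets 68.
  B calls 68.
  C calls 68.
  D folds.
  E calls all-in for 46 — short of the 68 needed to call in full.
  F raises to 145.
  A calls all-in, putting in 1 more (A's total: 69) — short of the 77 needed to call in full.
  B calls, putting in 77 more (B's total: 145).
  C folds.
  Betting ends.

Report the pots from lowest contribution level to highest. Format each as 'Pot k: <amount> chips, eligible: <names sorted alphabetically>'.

Contributions: A=69, B=145, C=68, E=46, F=145
Folded: C, D
Pot levels (distinct totals of non-folded players): 46, 69, 145
Layer 1-46: 46 each from A, B, C, E, F = 46*5 = 230 chips; eligible A, B, E, F
Layer 47-69: A 23 + B 23 + C 22 + F 23 = 91 chips; eligible A, B, F
Layer 70-145: 76 each from B, F = 76*2 = 152 chips; eligible B, F

Pot 1: 230 chips, eligible: A, B, E, F
Pot 2: 91 chips, eligible: A, B, F
Pot 3: 152 chips, eligible: B, F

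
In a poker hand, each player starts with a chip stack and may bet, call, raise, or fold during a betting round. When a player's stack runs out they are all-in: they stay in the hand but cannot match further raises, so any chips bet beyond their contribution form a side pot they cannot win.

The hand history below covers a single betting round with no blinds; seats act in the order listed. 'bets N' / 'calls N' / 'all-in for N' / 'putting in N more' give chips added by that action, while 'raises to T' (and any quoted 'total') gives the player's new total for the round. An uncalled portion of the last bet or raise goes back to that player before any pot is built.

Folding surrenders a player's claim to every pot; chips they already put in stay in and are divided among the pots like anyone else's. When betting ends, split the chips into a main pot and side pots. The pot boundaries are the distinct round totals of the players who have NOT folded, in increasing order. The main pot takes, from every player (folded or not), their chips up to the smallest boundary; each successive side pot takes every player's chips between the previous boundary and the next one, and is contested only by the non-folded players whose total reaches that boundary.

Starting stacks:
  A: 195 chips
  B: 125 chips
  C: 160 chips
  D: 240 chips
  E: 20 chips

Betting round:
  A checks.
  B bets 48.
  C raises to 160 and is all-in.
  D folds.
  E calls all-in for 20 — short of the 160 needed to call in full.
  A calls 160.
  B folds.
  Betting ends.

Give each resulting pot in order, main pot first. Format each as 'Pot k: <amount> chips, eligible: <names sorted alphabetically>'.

Contributions: A=160, B=48, C=160, E=20
Folded: B, D
Pot levels (distinct totals of non-folded players): 20, 160
Layer 1-20: 20 each from A, B, C, E = 20*4 = 80 chips; eligible A, C, E
Layer 21-160: A 140 + B 28 + C 140 = 308 chips; eligible A, C

Pot 1: 80 chips, eligible: A, C, E
Pot 2: 308 chips, eligible: A, C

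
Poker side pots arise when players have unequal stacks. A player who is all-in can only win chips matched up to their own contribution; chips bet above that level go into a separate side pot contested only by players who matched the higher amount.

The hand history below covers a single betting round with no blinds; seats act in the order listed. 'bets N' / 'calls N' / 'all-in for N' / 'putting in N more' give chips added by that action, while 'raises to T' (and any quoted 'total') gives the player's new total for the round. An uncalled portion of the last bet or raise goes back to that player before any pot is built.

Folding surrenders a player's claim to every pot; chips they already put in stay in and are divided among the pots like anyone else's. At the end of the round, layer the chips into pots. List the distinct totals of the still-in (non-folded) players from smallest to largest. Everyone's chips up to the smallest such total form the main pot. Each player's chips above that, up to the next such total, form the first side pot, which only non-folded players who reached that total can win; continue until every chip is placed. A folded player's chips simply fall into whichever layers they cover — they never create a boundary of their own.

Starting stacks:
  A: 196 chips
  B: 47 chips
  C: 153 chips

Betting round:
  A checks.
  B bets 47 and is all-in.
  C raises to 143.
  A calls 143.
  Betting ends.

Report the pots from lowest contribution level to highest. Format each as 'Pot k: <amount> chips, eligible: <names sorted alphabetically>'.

Pot 1: 141 chips, eligible: A, B, C
Pot 2: 192 chips, eligible: A, C

Derivation:
Contributions: A=143, B=47, C=143
Pot levels (distinct totals of non-folded players): 47, 143
Layer 1-47: 47 each from A, B, C = 47*3 = 141 chips; eligible A, B, C
Layer 48-143: 96 each from A, C = 96*2 = 192 chips; eligible A, C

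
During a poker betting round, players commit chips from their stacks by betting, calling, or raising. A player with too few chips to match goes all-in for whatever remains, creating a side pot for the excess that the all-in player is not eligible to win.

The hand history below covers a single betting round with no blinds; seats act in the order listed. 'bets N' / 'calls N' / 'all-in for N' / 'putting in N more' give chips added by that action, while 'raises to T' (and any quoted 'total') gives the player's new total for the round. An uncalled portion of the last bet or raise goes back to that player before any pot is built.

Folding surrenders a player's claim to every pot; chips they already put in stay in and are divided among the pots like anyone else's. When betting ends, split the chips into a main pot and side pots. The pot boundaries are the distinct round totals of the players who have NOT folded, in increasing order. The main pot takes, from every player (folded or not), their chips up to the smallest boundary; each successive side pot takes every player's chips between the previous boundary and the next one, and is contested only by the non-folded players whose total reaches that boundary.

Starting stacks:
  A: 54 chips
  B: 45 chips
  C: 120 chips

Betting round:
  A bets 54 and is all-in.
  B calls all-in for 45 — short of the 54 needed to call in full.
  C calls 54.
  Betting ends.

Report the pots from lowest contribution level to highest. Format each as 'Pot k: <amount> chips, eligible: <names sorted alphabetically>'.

Contributions: A=54, B=45, C=54
Pot levels (distinct totals of non-folded players): 45, 54
Layer 1-45: 45 each from A, B, C = 45*3 = 135 chips; eligible A, B, C
Layer 46-54: 9 each from A, C = 9*2 = 18 chips; eligible A, C

Pot 1: 135 chips, eligible: A, B, C
Pot 2: 18 chips, eligible: A, C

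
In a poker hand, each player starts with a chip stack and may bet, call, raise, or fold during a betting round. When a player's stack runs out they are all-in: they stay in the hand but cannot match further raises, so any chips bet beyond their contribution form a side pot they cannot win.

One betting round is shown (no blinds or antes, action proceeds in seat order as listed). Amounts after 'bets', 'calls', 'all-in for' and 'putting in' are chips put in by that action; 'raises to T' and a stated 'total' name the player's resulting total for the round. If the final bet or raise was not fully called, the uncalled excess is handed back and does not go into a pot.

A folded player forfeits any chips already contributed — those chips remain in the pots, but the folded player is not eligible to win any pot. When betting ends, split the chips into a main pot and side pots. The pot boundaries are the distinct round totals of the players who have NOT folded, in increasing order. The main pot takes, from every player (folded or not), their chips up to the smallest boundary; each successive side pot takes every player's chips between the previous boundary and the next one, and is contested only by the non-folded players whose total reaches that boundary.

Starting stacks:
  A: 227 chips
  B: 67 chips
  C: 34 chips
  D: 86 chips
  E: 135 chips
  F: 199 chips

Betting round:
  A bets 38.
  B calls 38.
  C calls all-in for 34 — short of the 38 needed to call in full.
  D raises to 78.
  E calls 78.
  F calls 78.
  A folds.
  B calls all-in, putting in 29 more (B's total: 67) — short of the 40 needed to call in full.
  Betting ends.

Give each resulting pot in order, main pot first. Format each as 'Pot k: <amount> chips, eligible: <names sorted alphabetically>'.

Pot 1: 204 chips, eligible: B, C, D, E, F
Pot 2: 136 chips, eligible: B, D, E, F
Pot 3: 33 chips, eligible: D, E, F

Derivation:
Contributions: A=38, B=67, C=34, D=78, E=78, F=78
Folded: A
Pot levels (distinct totals of non-folded players): 34, 67, 78
Layer 1-34: 34 each from A, B, C, D, E, F = 34*6 = 204 chips; eligible B, C, D, E, F
Layer 35-67: A 4 + B 33 + D 33 + E 33 + F 33 = 136 chips; eligible B, D, E, F
Layer 68-78: 11 each from D, E, F = 11*3 = 33 chips; eligible D, E, F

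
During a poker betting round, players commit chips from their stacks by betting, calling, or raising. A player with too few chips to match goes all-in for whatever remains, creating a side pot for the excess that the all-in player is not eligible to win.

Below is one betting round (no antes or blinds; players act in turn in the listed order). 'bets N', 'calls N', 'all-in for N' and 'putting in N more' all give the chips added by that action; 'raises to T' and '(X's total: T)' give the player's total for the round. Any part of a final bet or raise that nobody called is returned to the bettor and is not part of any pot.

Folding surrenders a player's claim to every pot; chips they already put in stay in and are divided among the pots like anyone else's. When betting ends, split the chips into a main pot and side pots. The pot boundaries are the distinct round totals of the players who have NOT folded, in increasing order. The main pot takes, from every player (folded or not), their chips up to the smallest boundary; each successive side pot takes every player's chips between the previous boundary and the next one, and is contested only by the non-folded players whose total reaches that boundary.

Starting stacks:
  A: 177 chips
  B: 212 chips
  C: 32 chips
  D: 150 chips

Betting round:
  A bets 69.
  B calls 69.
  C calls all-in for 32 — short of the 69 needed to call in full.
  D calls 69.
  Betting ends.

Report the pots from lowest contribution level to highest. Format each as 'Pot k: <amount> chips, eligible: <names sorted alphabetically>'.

Pot 1: 128 chips, eligible: A, B, C, D
Pot 2: 111 chips, eligible: A, B, D

Derivation:
Contributions: A=69, B=69, C=32, D=69
Pot levels (distinct totals of non-folded players): 32, 69
Layer 1-32: 32 each from A, B, C, D = 32*4 = 128 chips; eligible A, B, C, D
Layer 33-69: 37 each from A, B, D = 37*3 = 111 chips; eligible A, B, D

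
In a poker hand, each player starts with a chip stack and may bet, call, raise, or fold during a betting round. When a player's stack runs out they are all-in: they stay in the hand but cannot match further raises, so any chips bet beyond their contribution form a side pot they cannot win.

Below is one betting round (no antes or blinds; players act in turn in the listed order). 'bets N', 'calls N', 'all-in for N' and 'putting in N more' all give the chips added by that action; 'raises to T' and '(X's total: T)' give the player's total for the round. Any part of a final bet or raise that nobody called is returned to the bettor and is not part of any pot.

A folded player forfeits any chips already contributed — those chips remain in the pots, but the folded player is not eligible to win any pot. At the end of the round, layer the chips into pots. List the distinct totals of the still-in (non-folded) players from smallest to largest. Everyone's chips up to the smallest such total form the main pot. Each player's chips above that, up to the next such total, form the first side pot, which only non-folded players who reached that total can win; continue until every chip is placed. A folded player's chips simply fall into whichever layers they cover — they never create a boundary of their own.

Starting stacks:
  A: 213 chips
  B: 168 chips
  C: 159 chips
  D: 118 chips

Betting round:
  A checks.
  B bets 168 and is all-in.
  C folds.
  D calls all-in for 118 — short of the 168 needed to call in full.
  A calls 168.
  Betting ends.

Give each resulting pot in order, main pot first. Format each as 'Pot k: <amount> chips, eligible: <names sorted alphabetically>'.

Contributions: A=168, B=168, D=118
Folded: C
Pot levels (distinct totals of non-folded players): 118, 168
Layer 1-118: 118 each from A, B, D = 118*3 = 354 chips; eligible A, B, D
Layer 119-168: 50 each from A, B = 50*2 = 100 chips; eligible A, B

Pot 1: 354 chips, eligible: A, B, D
Pot 2: 100 chips, eligible: A, B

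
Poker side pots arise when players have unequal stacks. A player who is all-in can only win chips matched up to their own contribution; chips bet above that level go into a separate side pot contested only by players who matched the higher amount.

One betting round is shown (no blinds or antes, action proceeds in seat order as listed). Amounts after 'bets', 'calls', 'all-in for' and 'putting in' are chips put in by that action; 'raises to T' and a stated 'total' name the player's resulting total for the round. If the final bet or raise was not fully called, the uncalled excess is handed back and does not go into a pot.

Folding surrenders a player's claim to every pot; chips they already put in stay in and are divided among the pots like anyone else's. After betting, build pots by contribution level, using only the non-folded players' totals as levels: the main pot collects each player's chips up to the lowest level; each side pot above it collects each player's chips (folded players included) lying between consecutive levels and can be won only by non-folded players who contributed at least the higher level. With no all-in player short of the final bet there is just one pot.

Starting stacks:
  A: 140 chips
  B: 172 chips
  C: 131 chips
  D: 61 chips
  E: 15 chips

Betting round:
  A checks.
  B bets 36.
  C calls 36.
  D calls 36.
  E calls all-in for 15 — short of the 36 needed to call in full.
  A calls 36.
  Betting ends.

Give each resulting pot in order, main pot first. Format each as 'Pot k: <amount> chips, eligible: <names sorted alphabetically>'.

Contributions: A=36, B=36, C=36, D=36, E=15
Pot levels (distinct totals of non-folded players): 15, 36
Layer 1-15: 15 each from A, B, C, D, E = 15*5 = 75 chips; eligible A, B, C, D, E
Layer 16-36: 21 each from A, B, C, D = 21*4 = 84 chips; eligible A, B, C, D

Pot 1: 75 chips, eligible: A, B, C, D, E
Pot 2: 84 chips, eligible: A, B, C, D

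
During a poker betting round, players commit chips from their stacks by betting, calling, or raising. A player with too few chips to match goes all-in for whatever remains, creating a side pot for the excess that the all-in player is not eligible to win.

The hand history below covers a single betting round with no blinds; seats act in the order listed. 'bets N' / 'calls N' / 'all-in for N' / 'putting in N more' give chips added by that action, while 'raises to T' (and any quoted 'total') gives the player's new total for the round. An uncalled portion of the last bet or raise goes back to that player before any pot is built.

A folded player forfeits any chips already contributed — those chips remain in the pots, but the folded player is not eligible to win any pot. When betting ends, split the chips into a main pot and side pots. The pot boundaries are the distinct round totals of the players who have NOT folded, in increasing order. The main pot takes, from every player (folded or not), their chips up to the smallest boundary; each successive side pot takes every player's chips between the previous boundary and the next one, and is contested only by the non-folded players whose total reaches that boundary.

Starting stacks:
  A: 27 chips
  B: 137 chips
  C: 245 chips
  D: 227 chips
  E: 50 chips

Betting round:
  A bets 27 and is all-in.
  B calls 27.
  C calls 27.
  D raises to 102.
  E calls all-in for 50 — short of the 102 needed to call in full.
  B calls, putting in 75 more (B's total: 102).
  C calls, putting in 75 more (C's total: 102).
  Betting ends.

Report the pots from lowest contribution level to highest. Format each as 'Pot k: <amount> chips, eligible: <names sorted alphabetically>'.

Contributions: A=27, B=102, C=102, D=102, E=50
Pot levels (distinct totals of non-folded players): 27, 50, 102
Layer 1-27: 27 each from A, B, C, D, E = 27*5 = 135 chips; eligible A, B, C, D, E
Layer 28-50: 23 each from B, C, D, E = 23*4 = 92 chips; eligible B, C, D, E
Layer 51-102: 52 each from B, C, D = 52*3 = 156 chips; eligible B, C, D

Pot 1: 135 chips, eligible: A, B, C, D, E
Pot 2: 92 chips, eligible: B, C, D, E
Pot 3: 156 chips, eligible: B, C, D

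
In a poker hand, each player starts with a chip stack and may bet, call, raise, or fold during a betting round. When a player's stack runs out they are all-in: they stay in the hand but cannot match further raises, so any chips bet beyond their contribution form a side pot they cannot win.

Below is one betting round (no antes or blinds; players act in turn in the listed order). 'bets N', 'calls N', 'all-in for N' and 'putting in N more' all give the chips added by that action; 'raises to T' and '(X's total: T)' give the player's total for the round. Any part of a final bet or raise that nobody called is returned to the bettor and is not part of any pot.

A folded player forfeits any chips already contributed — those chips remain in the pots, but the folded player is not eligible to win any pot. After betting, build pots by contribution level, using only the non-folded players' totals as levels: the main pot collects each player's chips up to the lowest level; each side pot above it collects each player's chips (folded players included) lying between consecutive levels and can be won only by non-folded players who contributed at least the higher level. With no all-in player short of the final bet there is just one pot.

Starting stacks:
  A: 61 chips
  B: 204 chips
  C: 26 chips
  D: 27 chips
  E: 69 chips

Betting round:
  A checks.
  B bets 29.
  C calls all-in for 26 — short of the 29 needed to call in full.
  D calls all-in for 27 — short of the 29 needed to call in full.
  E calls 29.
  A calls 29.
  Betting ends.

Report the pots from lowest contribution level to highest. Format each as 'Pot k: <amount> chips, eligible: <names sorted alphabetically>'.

Pot 1: 130 chips, eligible: A, B, C, D, E
Pot 2: 4 chips, eligible: A, B, D, E
Pot 3: 6 chips, eligible: A, B, E

Derivation:
Contributions: A=29, B=29, C=26, D=27, E=29
Pot levels (distinct totals of non-folded players): 26, 27, 29
Layer 1-26: 26 each from A, B, C, D, E = 26*5 = 130 chips; eligible A, B, C, D, E
Layer 27-27: 1 each from A, B, D, E = 1*4 = 4 chips; eligible A, B, D, E
Layer 28-29: 2 each from A, B, E = 2*3 = 6 chips; eligible A, B, E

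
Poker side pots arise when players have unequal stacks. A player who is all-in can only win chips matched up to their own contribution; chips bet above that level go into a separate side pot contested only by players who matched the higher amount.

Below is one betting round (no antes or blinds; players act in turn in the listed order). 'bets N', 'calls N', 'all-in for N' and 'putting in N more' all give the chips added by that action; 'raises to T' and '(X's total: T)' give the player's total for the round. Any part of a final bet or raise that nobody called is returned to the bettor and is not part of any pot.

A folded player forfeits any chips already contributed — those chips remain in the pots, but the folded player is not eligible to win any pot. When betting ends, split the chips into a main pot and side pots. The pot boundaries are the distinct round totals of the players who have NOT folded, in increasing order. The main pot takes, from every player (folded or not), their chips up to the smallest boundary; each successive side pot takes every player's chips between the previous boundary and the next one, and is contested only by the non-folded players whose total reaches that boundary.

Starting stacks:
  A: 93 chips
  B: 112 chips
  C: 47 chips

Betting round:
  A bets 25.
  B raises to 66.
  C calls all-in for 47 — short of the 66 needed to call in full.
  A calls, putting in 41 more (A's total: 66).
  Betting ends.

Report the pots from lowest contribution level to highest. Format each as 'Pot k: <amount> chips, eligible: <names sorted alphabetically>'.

Contributions: A=66, B=66, C=47
Pot levels (distinct totals of non-folded players): 47, 66
Layer 1-47: 47 each from A, B, C = 47*3 = 141 chips; eligible A, B, C
Layer 48-66: 19 each from A, B = 19*2 = 38 chips; eligible A, B

Pot 1: 141 chips, eligible: A, B, C
Pot 2: 38 chips, eligible: A, B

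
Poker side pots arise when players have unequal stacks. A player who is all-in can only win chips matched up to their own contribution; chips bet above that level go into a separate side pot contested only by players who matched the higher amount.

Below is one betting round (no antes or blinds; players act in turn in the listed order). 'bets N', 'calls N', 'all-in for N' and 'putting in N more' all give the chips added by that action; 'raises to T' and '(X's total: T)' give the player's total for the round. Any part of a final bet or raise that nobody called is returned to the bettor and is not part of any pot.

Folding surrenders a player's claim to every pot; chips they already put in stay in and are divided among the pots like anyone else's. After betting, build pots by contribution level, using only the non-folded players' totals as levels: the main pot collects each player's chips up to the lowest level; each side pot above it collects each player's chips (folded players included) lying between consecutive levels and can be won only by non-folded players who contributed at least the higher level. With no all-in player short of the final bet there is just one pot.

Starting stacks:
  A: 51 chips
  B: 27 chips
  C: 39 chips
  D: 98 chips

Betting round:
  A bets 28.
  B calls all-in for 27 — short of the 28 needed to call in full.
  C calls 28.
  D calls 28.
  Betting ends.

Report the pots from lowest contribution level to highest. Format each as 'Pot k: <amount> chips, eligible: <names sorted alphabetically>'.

Pot 1: 108 chips, eligible: A, B, C, D
Pot 2: 3 chips, eligible: A, C, D

Derivation:
Contributions: A=28, B=27, C=28, D=28
Pot levels (distinct totals of non-folded players): 27, 28
Layer 1-27: 27 each from A, B, C, D = 27*4 = 108 chips; eligible A, B, C, D
Layer 28-28: 1 each from A, C, D = 1*3 = 3 chips; eligible A, C, D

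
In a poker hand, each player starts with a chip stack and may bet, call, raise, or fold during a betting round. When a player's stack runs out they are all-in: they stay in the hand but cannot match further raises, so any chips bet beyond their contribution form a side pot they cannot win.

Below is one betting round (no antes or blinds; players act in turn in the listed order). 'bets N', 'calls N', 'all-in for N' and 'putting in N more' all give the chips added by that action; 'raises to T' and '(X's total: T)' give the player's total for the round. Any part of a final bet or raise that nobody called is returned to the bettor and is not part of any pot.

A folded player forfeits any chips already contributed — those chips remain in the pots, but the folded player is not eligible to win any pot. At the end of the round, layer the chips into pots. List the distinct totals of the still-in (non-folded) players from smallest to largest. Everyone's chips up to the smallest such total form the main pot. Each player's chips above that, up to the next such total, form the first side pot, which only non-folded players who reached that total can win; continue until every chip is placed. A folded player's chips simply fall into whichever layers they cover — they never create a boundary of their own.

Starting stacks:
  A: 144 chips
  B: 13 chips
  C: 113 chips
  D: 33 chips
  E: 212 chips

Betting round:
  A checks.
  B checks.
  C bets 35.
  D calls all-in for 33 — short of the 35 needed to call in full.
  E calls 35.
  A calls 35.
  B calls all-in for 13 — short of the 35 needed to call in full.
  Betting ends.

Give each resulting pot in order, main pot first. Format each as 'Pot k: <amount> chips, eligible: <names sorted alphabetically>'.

Pot 1: 65 chips, eligible: A, B, C, D, E
Pot 2: 80 chips, eligible: A, C, D, E
Pot 3: 6 chips, eligible: A, C, E

Derivation:
Contributions: A=35, B=13, C=35, D=33, E=35
Pot levels (distinct totals of non-folded players): 13, 33, 35
Layer 1-13: 13 each from A, B, C, D, E = 13*5 = 65 chips; eligible A, B, C, D, E
Layer 14-33: 20 each from A, C, D, E = 20*4 = 80 chips; eligible A, C, D, E
Layer 34-35: 2 each from A, C, E = 2*3 = 6 chips; eligible A, C, E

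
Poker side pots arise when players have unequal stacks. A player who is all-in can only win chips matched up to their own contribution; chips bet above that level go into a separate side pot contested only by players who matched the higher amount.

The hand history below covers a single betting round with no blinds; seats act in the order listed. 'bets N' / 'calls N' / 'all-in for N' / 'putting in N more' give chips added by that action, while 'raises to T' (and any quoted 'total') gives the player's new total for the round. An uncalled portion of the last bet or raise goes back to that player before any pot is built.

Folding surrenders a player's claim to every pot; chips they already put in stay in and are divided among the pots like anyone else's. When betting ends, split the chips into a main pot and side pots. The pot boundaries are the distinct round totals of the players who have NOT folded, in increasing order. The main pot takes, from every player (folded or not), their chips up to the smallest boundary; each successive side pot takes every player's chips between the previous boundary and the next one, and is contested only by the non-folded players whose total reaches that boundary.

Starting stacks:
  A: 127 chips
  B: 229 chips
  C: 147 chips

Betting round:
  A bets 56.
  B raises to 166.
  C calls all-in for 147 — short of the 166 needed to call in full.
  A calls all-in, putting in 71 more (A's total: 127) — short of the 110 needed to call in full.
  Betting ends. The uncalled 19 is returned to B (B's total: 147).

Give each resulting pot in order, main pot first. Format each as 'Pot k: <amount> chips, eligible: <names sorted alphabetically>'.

Contributions (after 19 returned to B): A=127, B=147, C=147
Pot levels (distinct totals of non-folded players): 127, 147
Layer 1-127: 127 each from A, B, C = 127*3 = 381 chips; eligible A, B, C
Layer 128-147: 20 each from B, C = 20*2 = 40 chips; eligible B, C

Pot 1: 381 chips, eligible: A, B, C
Pot 2: 40 chips, eligible: B, C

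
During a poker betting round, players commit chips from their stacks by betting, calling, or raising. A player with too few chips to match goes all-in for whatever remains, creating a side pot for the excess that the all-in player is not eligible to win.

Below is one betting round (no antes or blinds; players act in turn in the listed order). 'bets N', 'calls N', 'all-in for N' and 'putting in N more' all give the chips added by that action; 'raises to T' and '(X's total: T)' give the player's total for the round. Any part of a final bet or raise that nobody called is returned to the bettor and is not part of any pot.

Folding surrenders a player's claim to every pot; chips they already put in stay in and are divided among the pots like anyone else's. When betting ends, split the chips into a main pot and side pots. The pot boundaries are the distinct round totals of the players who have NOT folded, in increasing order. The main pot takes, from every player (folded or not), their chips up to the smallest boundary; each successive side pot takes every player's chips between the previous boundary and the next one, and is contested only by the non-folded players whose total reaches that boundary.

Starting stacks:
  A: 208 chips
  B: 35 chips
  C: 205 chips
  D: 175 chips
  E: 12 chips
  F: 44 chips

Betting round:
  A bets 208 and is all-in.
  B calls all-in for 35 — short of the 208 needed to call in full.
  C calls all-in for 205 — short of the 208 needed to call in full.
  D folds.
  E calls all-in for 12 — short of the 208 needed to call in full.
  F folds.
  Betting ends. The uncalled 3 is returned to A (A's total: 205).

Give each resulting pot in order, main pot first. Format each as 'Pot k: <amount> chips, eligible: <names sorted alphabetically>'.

Pot 1: 48 chips, eligible: A, B, C, E
Pot 2: 69 chips, eligible: A, B, C
Pot 3: 340 chips, eligible: A, C

Derivation:
Contributions (after 3 returned to A): A=205, B=35, C=205, E=12
Folded: D, F
Pot levels (distinct totals of non-folded players): 12, 35, 205
Layer 1-12: 12 each from A, B, C, E = 12*4 = 48 chips; eligible A, B, C, E
Layer 13-35: 23 each from A, B, C = 23*3 = 69 chips; eligible A, B, C
Layer 36-205: 170 each from A, C = 170*2 = 340 chips; eligible A, C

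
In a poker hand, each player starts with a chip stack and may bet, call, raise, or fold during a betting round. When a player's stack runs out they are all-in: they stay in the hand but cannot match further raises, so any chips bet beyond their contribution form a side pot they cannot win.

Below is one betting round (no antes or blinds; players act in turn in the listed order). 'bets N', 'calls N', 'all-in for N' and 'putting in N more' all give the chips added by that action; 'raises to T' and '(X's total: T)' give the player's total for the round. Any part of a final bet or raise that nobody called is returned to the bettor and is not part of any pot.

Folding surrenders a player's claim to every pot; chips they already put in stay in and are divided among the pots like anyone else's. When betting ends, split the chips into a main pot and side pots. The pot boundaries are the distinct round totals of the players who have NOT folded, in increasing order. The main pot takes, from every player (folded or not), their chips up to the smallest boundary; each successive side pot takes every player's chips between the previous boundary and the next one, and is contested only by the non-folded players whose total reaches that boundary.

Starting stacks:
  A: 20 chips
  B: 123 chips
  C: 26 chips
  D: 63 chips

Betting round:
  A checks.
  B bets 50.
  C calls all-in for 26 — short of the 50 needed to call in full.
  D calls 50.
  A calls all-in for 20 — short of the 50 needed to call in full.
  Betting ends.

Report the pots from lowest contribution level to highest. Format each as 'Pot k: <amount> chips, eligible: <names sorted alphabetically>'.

Pot 1: 80 chips, eligible: A, B, C, D
Pot 2: 18 chips, eligible: B, C, D
Pot 3: 48 chips, eligible: B, D

Derivation:
Contributions: A=20, B=50, C=26, D=50
Pot levels (distinct totals of non-folded players): 20, 26, 50
Layer 1-20: 20 each from A, B, C, D = 20*4 = 80 chips; eligible A, B, C, D
Layer 21-26: 6 each from B, C, D = 6*3 = 18 chips; eligible B, C, D
Layer 27-50: 24 each from B, D = 24*2 = 48 chips; eligible B, D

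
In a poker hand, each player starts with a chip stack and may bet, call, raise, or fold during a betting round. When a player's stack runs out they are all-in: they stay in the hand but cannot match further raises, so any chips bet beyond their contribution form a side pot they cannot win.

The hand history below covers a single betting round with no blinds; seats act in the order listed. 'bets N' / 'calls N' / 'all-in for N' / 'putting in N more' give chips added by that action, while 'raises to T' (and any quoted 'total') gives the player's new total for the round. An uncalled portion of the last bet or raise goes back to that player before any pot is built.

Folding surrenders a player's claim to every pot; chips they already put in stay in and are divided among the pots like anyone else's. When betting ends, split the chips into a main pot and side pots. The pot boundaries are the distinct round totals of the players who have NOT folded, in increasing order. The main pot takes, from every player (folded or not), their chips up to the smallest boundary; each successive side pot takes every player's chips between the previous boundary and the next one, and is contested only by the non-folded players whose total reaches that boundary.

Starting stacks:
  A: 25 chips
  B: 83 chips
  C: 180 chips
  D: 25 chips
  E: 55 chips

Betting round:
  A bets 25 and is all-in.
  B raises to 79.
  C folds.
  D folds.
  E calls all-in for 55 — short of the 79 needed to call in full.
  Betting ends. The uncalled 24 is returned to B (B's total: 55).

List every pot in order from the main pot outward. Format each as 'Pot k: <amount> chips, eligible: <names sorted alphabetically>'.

Pot 1: 75 chips, eligible: A, B, E
Pot 2: 60 chips, eligible: B, E

Derivation:
Contributions (after 24 returned to B): A=25, B=55, E=55
Folded: C, D
Pot levels (distinct totals of non-folded players): 25, 55
Layer 1-25: 25 each from A, B, E = 25*3 = 75 chips; eligible A, B, E
Layer 26-55: 30 each from B, E = 30*2 = 60 chips; eligible B, E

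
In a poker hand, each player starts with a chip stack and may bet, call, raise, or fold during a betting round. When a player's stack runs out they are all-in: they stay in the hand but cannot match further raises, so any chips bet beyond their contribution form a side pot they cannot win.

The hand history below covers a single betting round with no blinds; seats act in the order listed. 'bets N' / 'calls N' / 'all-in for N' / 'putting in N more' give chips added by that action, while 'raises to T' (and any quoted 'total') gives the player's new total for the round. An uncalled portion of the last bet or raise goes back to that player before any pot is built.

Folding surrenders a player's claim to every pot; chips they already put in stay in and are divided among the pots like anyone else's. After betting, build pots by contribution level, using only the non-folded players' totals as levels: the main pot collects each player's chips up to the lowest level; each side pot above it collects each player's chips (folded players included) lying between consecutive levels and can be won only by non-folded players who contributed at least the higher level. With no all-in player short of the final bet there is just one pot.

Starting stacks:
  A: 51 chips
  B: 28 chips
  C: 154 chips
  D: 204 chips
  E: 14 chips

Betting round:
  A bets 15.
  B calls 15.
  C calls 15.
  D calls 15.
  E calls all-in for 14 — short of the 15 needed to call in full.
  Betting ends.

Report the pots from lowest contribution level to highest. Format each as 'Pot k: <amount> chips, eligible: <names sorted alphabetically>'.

Contributions: A=15, B=15, C=15, D=15, E=14
Pot levels (distinct totals of non-folded players): 14, 15
Layer 1-14: 14 each from A, B, C, D, E = 14*5 = 70 chips; eligible A, B, C, D, E
Layer 15-15: 1 each from A, B, C, D = 1*4 = 4 chips; eligible A, B, C, D

Pot 1: 70 chips, eligible: A, B, C, D, E
Pot 2: 4 chips, eligible: A, B, C, D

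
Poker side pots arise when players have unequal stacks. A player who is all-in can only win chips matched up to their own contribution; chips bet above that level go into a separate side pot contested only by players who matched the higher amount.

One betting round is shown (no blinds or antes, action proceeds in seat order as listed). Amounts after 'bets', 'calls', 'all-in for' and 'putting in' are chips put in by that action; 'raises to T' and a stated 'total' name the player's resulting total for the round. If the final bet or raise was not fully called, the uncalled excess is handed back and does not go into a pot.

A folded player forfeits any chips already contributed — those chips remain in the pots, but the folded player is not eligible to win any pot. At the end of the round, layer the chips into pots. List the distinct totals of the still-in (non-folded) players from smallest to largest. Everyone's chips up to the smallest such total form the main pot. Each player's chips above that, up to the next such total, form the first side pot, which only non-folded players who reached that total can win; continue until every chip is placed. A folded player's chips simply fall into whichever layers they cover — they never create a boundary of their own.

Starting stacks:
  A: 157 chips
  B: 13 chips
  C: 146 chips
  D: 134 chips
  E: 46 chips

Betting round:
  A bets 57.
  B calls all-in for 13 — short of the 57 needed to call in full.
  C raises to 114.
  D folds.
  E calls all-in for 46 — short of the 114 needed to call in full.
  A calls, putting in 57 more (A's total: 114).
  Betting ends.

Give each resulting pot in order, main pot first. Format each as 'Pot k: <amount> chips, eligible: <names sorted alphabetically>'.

Contributions: A=114, B=13, C=114, E=46
Folded: D
Pot levels (distinct totals of non-folded players): 13, 46, 114
Layer 1-13: 13 each from A, B, C, E = 13*4 = 52 chips; eligible A, B, C, E
Layer 14-46: 33 each from A, C, E = 33*3 = 99 chips; eligible A, C, E
Layer 47-114: 68 each from A, C = 68*2 = 136 chips; eligible A, C

Pot 1: 52 chips, eligible: A, B, C, E
Pot 2: 99 chips, eligible: A, C, E
Pot 3: 136 chips, eligible: A, C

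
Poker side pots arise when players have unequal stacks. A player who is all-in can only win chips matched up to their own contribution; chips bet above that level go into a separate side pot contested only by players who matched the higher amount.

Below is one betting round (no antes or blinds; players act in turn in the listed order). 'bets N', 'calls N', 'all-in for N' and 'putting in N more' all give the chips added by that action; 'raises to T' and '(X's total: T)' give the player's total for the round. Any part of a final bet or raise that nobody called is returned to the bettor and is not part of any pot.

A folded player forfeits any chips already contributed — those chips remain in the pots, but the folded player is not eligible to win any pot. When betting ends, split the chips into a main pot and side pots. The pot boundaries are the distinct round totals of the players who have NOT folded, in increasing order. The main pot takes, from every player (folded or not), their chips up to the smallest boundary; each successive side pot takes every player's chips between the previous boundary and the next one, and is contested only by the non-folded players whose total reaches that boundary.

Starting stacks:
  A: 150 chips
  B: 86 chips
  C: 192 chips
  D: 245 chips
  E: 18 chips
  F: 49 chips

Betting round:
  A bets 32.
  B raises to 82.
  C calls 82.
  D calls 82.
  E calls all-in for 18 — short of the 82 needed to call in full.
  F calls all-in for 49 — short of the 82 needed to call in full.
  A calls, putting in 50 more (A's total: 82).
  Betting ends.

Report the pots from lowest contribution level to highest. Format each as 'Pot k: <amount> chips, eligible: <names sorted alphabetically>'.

Contributions: A=82, B=82, C=82, D=82, E=18, F=49
Pot levels (distinct totals of non-folded players): 18, 49, 82
Layer 1-18: 18 each from A, B, C, D, E, F = 18*6 = 108 chips; eligible A, B, C, D, E, F
Layer 19-49: 31 each from A, B, C, D, F = 31*5 = 155 chips; eligible A, B, C, D, F
Layer 50-82: 33 each from A, B, C, D = 33*4 = 132 chips; eligible A, B, C, D

Pot 1: 108 chips, eligible: A, B, C, D, E, F
Pot 2: 155 chips, eligible: A, B, C, D, F
Pot 3: 132 chips, eligible: A, B, C, D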